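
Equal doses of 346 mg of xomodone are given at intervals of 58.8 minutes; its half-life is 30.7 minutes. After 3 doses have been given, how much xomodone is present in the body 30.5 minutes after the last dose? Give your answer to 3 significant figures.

232 mg

The 3 doses were given 148.1, 89.3, 30.5 minutes ago.
Total = 346·(1/2)^(148.1/30.7) + 346·(1/2)^(89.3/30.7) + 346·(1/2)^(30.5/30.7)
      = 12.215 + 46.072 + 173.78 ≈ 232.07 mg.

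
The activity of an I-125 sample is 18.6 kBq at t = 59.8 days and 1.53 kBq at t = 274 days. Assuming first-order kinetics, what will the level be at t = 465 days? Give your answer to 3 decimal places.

0.165 kBq

Over Δt = 274 − 59.8 = 214.2 days, the level fell by a factor of 18.6/1.53 ≈ 12.157.
n = log₂(12.157) ≈ 3.6037 half-lives, so t½ = 214.2/3.6037 ≈ 59.439 days.
From t = 274 to t = 465: 1.53 × (1/2)^((465−274)/59.439) ≈ 0.16496 kBq.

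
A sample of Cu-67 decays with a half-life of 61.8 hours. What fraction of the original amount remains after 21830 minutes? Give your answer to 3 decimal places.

21830 minutes = 363.833 hours.
n = 363.833/61.8 ≈ 5.8873 half-lives.
Fraction remaining = (1/2)^5.8873 ≈ 0.016895.

0.017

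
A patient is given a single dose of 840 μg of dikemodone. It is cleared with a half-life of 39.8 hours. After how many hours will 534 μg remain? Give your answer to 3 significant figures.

Fraction remaining = 534/840 ≈ 0.63571.
n = log₂(840/534) = ln(1.573)/ln 2 ≈ 0.65355 half-lives.
t = n × t½ = 0.65355 × 39.8 ≈ 26.011 hours.

26.0 hours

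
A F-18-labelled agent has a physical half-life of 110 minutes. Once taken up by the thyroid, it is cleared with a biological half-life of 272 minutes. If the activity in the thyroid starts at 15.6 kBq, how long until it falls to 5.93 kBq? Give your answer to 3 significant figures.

1/t_eff = 1/t_phys + 1/t_biol = 1/110 + 1/272 = 0.012767 per minute.
t_eff = 110 × 272 / (110 + 272) ≈ 78.325 minutes.
n = log₂(15.6/5.93) ≈ 1.3954; t = 1.3954 × 78.325 ≈ 109.3 minutes.

109 minutes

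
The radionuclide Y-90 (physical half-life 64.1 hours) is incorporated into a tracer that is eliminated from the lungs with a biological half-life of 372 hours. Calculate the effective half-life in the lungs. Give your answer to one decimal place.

54.7 hours

1/t_eff = 1/t_phys + 1/t_biol = 1/64.1 + 1/372 = 0.018289 per hour.
t_eff = 64.1 × 372 / (64.1 + 372) ≈ 54.678 hours.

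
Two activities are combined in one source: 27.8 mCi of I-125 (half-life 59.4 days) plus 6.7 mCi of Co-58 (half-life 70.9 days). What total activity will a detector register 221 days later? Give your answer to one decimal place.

2.9 mCi

I-125: 27.8 × (1/2)^(221/59.4) = 27.8 × (1/2)^3.7205 ≈ 2.1089 mCi.
Co-58: 6.7 × (1/2)^(221/70.9) = 6.7 × (1/2)^3.1171 ≈ 0.77223 mCi.
Total = 2.1089 + 0.77223 ≈ 2.8811 mCi.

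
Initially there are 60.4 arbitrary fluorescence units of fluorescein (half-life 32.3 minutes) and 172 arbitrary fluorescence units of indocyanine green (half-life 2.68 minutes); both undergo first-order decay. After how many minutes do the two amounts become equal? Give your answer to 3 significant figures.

Set 60.4·(1/2)^(t/32.3) = 172·(1/2)^(t/2.68).
Taking log₂: log₂(60.4/172) = t·(1/32.3 − 1/2.68).
log₂(0.35116) = -1.5098; 1/32.3 − 1/2.68 = -0.34217.
t = -1.5098 / -0.34217 ≈ 4.4123 minutes.

4.41 minutes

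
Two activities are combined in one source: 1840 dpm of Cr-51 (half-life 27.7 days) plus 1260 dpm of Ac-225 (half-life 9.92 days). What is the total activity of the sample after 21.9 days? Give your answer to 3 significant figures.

Cr-51: 1840 × (1/2)^(21.9/27.7) = 1840 × (1/2)^0.79061 ≈ 1063.7 dpm.
Ac-225: 1260 × (1/2)^(21.9/9.92) = 1260 × (1/2)^2.2077 ≈ 272.77 dpm.
Total = 1063.7 + 272.77 ≈ 1336.5 dpm.

1340 dpm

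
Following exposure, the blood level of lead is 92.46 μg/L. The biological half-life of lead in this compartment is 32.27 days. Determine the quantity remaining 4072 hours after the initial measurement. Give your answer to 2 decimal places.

2.42 μg/L

Convert the elapsed time: 4072 hours = 169.667 days.
Number of half-lives: n = 169.667/32.27 ≈ 5.2577.
Remaining = 92.46 × (1/2)^5.2577 = 92.46 × 0.026138 ≈ 2.4167 μg/L.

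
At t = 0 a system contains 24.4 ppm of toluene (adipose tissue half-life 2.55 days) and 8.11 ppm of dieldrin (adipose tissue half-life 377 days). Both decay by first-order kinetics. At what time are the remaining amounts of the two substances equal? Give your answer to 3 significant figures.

Set 24.4·(1/2)^(t/2.55) = 8.11·(1/2)^(t/377).
Taking log₂: log₂(24.4/8.11) = t·(1/2.55 − 1/377).
log₂(3.0086) = 1.5891; 1/2.55 − 1/377 = 0.3895.
t = 1.5891 / 0.3895 ≈ 4.0798 days.

4.08 days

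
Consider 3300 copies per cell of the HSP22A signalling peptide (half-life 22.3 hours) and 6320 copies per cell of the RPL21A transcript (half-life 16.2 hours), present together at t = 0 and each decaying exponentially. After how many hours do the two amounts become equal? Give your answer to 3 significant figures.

Set 3300·(1/2)^(t/22.3) = 6320·(1/2)^(t/16.2).
Taking log₂: log₂(3300/6320) = t·(1/22.3 − 1/16.2).
log₂(0.52215) = -0.93746; 1/22.3 − 1/16.2 = -0.016885.
t = -0.93746 / -0.016885 ≈ 55.519 hours.

55.5 hours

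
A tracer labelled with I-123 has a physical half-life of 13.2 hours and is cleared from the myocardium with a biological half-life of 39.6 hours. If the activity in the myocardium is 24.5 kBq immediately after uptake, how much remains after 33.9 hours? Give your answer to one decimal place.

1/t_eff = 1/t_phys + 1/t_biol = 1/13.2 + 1/39.6 = 0.10101 per hour.
t_eff = 13.2 × 39.6 / (13.2 + 39.6) ≈ 9.9 hours.
Remaining = 24.5 × (1/2)^(33.9/9.9) = 24.5 × (1/2)^3.4242 ≈ 2.2823 kBq.

2.3 kBq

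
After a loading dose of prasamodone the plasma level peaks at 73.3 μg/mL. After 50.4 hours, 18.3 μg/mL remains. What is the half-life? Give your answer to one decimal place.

A/A₀ = 18.3/73.3 ≈ 0.24966.
n = log₂(4.0055) ≈ 2.002 half-lives elapsed in 50.4 hours.
t½ = 50.4/2.002 ≈ 25.175 hours.

25.2 hours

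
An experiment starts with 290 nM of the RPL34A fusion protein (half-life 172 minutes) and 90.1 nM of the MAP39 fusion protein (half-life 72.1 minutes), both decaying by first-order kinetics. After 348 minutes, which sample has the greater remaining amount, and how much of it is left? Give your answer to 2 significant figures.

RPL34A fusion protein, 71 nM

RPL34A fusion protein: 290 × (1/2)^2.0233 ≈ 71.341 nM.
MAP39 fusion protein: 90.1 × (1/2)^4.8266 ≈ 3.1752 nM.
RPL34A fusion protein has more remaining, at ≈ 71.341 nM.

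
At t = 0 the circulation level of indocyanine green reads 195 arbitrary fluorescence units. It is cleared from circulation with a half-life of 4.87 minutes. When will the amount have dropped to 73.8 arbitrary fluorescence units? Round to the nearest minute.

Fraction remaining = 73.8/195 ≈ 0.37846.
n = log₂(195/73.8) = ln(2.6423)/ln 2 ≈ 1.4018 half-lives.
t = n × t½ = 1.4018 × 4.87 ≈ 6.8267 minutes.

7 minutes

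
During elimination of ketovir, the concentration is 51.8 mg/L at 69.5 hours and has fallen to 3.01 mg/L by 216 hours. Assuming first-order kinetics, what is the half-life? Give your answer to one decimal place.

35.7 hours

Over Δt = 216 − 69.5 = 146.5 hours, the level fell by a factor of 51.8/3.01 ≈ 17.209.
n = log₂(17.209) ≈ 4.1051 half-lives, so t½ = 146.5/4.1051 ≈ 35.687 hours.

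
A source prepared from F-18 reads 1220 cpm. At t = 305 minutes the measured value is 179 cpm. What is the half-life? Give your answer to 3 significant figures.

110 minutes

A/A₀ = 179/1220 ≈ 0.14672.
n = log₂(6.8156) ≈ 2.7688 half-lives elapsed in 305 minutes.
t½ = 305/2.7688 ≈ 110.15 minutes.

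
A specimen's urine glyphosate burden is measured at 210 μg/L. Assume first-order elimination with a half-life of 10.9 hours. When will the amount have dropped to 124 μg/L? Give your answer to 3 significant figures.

8.28 hours

Fraction remaining = 124/210 ≈ 0.59048.
n = log₂(210/124) = ln(1.6935)/ln 2 ≈ 0.76005 half-lives.
t = n × t½ = 0.76005 × 10.9 ≈ 8.2845 hours.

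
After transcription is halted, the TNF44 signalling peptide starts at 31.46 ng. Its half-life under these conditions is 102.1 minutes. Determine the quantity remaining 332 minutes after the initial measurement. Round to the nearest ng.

Number of half-lives: n = 332/102.1 ≈ 3.2517.
Remaining = 31.46 × (1/2)^3.2517 = 31.46 × 0.10499 ≈ 3.3029 ng.

3 ng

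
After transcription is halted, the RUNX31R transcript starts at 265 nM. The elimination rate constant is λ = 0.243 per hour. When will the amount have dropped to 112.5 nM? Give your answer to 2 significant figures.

3.5 hours

t½ = ln 2 / λ = 0.69315 / 0.243 ≈ 2.8525 hours.
Fraction remaining = 112.5/265 ≈ 0.42453.
n = log₂(265/112.5) = ln(2.3556)/ln 2 ≈ 1.2361 half-lives.
t = n × t½ = 1.2361 × 2.8525 ≈ 3.5258 hours.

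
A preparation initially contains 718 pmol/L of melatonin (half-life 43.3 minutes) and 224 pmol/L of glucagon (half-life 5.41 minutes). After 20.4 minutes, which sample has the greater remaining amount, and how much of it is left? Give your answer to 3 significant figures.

melatonin, 518 pmol/L

melatonin: 718 × (1/2)^0.47113 ≈ 517.96 pmol/L.
glucagon: 224 × (1/2)^3.7708 ≈ 16.411 pmol/L.
Melatonin has more remaining, at ≈ 517.96 pmol/L.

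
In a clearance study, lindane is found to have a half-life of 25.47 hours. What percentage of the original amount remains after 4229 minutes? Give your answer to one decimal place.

4229 minutes = 70.4833 hours.
n = 70.4833/25.47 ≈ 2.7673 half-lives.
Fraction remaining = (1/2)^2.7673 ≈ 0.14688, i.e. 14.688%.

14.7%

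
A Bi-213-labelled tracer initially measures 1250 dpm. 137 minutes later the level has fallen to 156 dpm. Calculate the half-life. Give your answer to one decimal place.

A/A₀ = 156/1250 ≈ 0.1248.
n = log₂(8.0128) ≈ 3.0023 half-lives elapsed in 137 minutes.
t½ = 137/3.0023 ≈ 45.632 minutes.

45.6 minutes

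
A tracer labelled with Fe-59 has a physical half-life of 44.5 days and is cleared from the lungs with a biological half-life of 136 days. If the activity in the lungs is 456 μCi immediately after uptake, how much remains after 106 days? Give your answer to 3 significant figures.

51.0 μCi

1/t_eff = 1/t_phys + 1/t_biol = 1/44.5 + 1/136 = 0.029825 per day.
t_eff = 44.5 × 136 / (44.5 + 136) ≈ 33.529 days.
Remaining = 456 × (1/2)^(106/33.529) = 456 × (1/2)^3.1614 ≈ 50.966 μCi.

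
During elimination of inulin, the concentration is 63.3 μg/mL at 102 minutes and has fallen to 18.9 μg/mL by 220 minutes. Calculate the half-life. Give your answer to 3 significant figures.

67.7 minutes

Over Δt = 220 − 102 = 118 minutes, the level fell by a factor of 63.3/18.9 ≈ 3.3492.
n = log₂(3.3492) ≈ 1.7438 half-lives, so t½ = 118/1.7438 ≈ 67.668 minutes.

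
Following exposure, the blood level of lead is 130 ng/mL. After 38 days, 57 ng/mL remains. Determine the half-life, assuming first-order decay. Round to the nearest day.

A/A₀ = 57/130 ≈ 0.43846.
n = log₂(2.2807) ≈ 1.1895 half-lives elapsed in 38 days.
t½ = 38/1.1895 ≈ 31.947 days.

32 days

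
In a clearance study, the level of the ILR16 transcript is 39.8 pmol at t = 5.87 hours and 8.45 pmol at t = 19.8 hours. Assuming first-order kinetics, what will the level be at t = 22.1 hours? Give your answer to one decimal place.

6.5 pmol

Over Δt = 19.8 − 5.87 = 13.93 hours, the level fell by a factor of 39.8/8.45 ≈ 4.7101.
n = log₂(4.7101) ≈ 2.2357 half-lives, so t½ = 13.93/2.2357 ≈ 6.2306 hours.
From t = 19.8 to t = 22.1: 8.45 × (1/2)^((22.1−19.8)/6.2306) ≈ 6.5423 pmol.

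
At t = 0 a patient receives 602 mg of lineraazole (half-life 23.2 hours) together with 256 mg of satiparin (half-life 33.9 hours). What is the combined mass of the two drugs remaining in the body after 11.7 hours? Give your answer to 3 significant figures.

lineraazole: 602 × (1/2)^(11.7/23.2) = 602 × (1/2)^0.50431 ≈ 424.41 mg.
satiparin: 256 × (1/2)^(11.7/33.9) = 256 × (1/2)^0.34513 ≈ 201.53 mg.
Total = 424.41 + 201.53 ≈ 625.94 mg.

626 mg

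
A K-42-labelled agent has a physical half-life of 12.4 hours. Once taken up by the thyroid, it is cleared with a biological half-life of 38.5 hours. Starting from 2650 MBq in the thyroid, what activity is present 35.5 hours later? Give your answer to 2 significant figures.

190 MBq

1/t_eff = 1/t_phys + 1/t_biol = 1/12.4 + 1/38.5 = 0.10662 per hour.
t_eff = 12.4 × 38.5 / (12.4 + 38.5) ≈ 9.3792 hours.
Remaining = 2650 × (1/2)^(35.5/9.3792) = 2650 × (1/2)^3.785 ≈ 192.24 MBq.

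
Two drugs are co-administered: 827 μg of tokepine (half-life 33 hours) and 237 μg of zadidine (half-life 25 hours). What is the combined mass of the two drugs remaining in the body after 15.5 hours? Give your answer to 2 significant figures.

750 μg

tokepine: 827 × (1/2)^(15.5/33) = 827 × (1/2)^0.4697 ≈ 597.19 μg.
zadidine: 237 × (1/2)^(15.5/25) = 237 × (1/2)^0.62 ≈ 154.21 μg.
Total = 597.19 + 154.21 ≈ 751.4 μg.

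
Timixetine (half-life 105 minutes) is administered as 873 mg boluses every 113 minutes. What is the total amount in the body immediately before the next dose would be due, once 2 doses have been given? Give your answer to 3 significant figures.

The 2 doses were given 226, 113 minutes ago.
Total = 873·(1/2)^(226/105) + 873·(1/2)^(113/105)
      = 196.37 + 414.05 ≈ 610.42 mg.

610 mg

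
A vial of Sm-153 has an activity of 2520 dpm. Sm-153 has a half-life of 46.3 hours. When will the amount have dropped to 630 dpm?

630/2520 = 1/4, so 2 half-lives have elapsed.
t = 2 × 46.3 = 92.6 hours.

92.6 hours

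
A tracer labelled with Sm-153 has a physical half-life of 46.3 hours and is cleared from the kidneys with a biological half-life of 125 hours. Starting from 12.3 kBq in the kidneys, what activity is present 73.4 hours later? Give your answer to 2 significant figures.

1/t_eff = 1/t_phys + 1/t_biol = 1/46.3 + 1/125 = 0.029598 per hour.
t_eff = 46.3 × 125 / (46.3 + 125) ≈ 33.786 hours.
Remaining = 12.3 × (1/2)^(73.4/33.786) = 12.3 × (1/2)^2.1725 ≈ 2.7284 kBq.

2.7 kBq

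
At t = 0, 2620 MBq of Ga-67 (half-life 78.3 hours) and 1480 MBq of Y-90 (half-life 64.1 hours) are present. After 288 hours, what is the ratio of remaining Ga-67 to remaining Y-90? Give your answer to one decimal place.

3.1

Ga-67: 2620 × (1/2)^(288/78.3) = 2620 × (1/2)^3.6782 ≈ 204.67 MBq.
Y-90: 1480 × (1/2)^(288/64.1) = 1480 × (1/2)^4.493 ≈ 65.726 MBq.
Ratio ≈ 204.67 / 65.726 ≈ 3.114.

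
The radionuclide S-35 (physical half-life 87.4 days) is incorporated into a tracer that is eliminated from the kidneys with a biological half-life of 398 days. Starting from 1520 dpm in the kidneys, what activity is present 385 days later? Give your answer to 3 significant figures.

1/t_eff = 1/t_phys + 1/t_biol = 1/87.4 + 1/398 = 0.013954 per day.
t_eff = 87.4 × 398 / (87.4 + 398) ≈ 71.663 days.
Remaining = 1520 × (1/2)^(385/71.663) = 1520 × (1/2)^5.3724 ≈ 36.694 dpm.

36.7 dpm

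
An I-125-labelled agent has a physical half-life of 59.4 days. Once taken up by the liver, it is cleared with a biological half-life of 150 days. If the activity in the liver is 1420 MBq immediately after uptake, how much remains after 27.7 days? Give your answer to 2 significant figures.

900 MBq

1/t_eff = 1/t_phys + 1/t_biol = 1/59.4 + 1/150 = 0.023502 per day.
t_eff = 59.4 × 150 / (59.4 + 150) ≈ 42.55 days.
Remaining = 1420 × (1/2)^(27.7/42.55) = 1420 × (1/2)^0.651 ≈ 904.31 MBq.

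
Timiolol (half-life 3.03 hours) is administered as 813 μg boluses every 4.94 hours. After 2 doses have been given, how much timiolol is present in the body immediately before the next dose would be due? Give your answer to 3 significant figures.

347 μg

The 2 doses were given 9.88, 4.94 hours ago.
Total = 813·(1/2)^(9.88/3.03) + 813·(1/2)^(4.94/3.03)
      = 84.823 + 262.6 ≈ 347.43 μg.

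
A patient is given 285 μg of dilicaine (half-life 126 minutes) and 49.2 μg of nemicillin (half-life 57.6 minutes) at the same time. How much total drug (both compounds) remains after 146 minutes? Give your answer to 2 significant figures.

dilicaine: 285 × (1/2)^(146/126) = 285 × (1/2)^1.1587 ≈ 127.65 μg.
nemicillin: 49.2 × (1/2)^(146/57.6) = 49.2 × (1/2)^2.5347 ≈ 8.4906 μg.
Total = 127.65 + 8.4906 ≈ 136.14 μg.

140 μg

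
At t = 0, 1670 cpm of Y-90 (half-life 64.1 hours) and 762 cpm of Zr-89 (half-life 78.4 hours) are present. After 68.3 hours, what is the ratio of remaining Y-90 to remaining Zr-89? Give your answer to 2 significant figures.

1.9

Y-90: 1670 × (1/2)^(68.3/64.1) = 1670 × (1/2)^1.0655 ≈ 797.93 cpm.
Zr-89: 762 × (1/2)^(68.3/78.4) = 762 × (1/2)^0.87117 ≈ 416.59 cpm.
Ratio ≈ 797.93 / 416.59 ≈ 1.9154.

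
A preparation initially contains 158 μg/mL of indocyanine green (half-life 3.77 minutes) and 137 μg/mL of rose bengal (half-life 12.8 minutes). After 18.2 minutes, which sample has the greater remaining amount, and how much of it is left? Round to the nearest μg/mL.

indocyanine green: 158 × (1/2)^4.8276 ≈ 5.5643 μg/mL.
rose bengal: 137 × (1/2)^1.4219 ≈ 51.132 μg/mL.
Rose bengal has more remaining, at ≈ 51.132 μg/mL.

rose bengal, 51 μg/mL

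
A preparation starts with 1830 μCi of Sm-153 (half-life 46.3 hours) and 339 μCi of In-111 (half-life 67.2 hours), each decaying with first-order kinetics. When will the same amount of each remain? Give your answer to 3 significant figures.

362 hours

Set 1830·(1/2)^(t/46.3) = 339·(1/2)^(t/67.2).
Taking log₂: log₂(1830/339) = t·(1/46.3 − 1/67.2).
log₂(5.3982) = 2.4325; 1/46.3 − 1/67.2 = 0.0067173.
t = 2.4325 / 0.0067173 ≈ 362.12 hours.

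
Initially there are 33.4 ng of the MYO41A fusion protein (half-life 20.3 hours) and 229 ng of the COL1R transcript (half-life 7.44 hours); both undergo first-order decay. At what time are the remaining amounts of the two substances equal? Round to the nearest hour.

Set 33.4·(1/2)^(t/20.3) = 229·(1/2)^(t/7.44).
Taking log₂: log₂(33.4/229) = t·(1/20.3 − 1/7.44).
log₂(0.14585) = -2.7774; 1/20.3 − 1/7.44 = -0.085148.
t = -2.7774 / -0.085148 ≈ 32.619 hours.

33 hours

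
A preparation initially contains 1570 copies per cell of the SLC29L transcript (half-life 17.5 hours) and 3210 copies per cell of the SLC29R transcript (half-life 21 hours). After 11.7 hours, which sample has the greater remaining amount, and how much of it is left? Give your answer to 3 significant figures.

SLC29R transcript, 2180 copies per cell

SLC29L transcript: 1570 × (1/2)^0.66857 ≈ 987.73 copies per cell.
SLC29R transcript: 3210 × (1/2)^0.55714 ≈ 2181.7 copies per cell.
SLC29R transcript has more remaining, at ≈ 2181.7 copies per cell.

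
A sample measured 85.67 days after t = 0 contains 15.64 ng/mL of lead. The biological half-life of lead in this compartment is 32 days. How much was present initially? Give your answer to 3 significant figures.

Number of half-lives elapsed: n = 85.67/32 ≈ 2.6772.
A₀ = A × 2^n = 15.64 × 2^2.6772 = 15.64 × 6.3961 ≈ 100.03 ng/mL.

100 ng/mL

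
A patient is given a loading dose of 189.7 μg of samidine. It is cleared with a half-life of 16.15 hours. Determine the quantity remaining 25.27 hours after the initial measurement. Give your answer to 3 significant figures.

Number of half-lives: n = 25.27/16.15 ≈ 1.5647.
Remaining = 189.7 × (1/2)^1.5647 = 189.7 × 0.33805 ≈ 64.127 μg.

64.1 μg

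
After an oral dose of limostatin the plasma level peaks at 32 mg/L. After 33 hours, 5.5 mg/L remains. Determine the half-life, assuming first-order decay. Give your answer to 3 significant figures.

13.0 hours

A/A₀ = 5.5/32 ≈ 0.17188.
n = log₂(5.8182) ≈ 2.5406 half-lives elapsed in 33 hours.
t½ = 33/2.5406 ≈ 12.989 hours.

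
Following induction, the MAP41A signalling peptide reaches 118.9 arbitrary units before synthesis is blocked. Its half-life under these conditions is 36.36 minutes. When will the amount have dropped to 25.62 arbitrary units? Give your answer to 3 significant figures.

Fraction remaining = 25.62/118.9 ≈ 0.21548.
n = log₂(118.9/25.62) = ln(4.6409)/ln 2 ≈ 2.2144 half-lives.
t = n × t½ = 2.2144 × 36.36 ≈ 80.516 minutes.

80.5 minutes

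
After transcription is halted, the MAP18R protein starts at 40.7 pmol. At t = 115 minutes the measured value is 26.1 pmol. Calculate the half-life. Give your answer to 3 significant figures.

179 minutes

A/A₀ = 26.1/40.7 ≈ 0.64128.
n = log₂(1.5594) ≈ 0.64098 half-lives elapsed in 115 minutes.
t½ = 115/0.64098 ≈ 179.41 minutes.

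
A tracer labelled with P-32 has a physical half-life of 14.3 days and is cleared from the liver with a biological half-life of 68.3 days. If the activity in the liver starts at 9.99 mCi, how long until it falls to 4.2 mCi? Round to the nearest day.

15 days

1/t_eff = 1/t_phys + 1/t_biol = 1/14.3 + 1/68.3 = 0.084571 per day.
t_eff = 14.3 × 68.3 / (14.3 + 68.3) ≈ 11.824 days.
n = log₂(9.99/4.2) ≈ 1.2501; t = 1.2501 × 11.824 ≈ 14.782 days.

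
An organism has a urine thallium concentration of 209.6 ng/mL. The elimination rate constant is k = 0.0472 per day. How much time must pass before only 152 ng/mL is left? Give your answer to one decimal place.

6.8 days

t½ = ln 2 / k = 0.69315 / 0.0472 ≈ 14.685 days.
Fraction remaining = 152/209.6 ≈ 0.72519.
n = log₂(209.6/152) = ln(1.3789)/ln 2 ≈ 0.46357 half-lives.
t = n × t½ = 0.46357 × 14.685 ≈ 6.8076 days.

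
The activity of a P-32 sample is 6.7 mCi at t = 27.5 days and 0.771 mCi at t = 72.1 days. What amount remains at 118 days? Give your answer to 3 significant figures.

0.0833 mCi

Over Δt = 72.1 − 27.5 = 44.6 days, the level fell by a factor of 6.7/0.771 ≈ 8.69.
n = log₂(8.69) ≈ 3.1194 half-lives, so t½ = 44.6/3.1194 ≈ 14.298 days.
From t = 72.1 to t = 118: 0.771 × (1/2)^((118−72.1)/14.298) ≈ 0.083304 mCi.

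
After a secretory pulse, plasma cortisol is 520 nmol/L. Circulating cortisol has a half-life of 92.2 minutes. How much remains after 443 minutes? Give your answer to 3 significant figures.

18.6 nmol/L

Number of half-lives: n = 443/92.2 ≈ 4.8048.
Remaining = 520 × (1/2)^4.8048 = 520 × 0.035778 ≈ 18.605 nmol/L.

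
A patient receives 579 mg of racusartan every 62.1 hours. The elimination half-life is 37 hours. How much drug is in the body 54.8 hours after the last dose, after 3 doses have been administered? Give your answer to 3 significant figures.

The 3 doses were given 179, 116.9, 54.8 hours ago.
Total = 579·(1/2)^(179/37) + 579·(1/2)^(116.9/37) + 579·(1/2)^(54.8/37)
      = 20.246 + 64.802 + 207.41 ≈ 292.46 mg.

292 mg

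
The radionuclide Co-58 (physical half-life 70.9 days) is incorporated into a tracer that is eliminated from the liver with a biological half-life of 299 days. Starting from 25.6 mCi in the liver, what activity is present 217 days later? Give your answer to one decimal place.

1.9 mCi

1/t_eff = 1/t_phys + 1/t_biol = 1/70.9 + 1/299 = 0.017449 per day.
t_eff = 70.9 × 299 / (70.9 + 299) ≈ 57.31 days.
Remaining = 25.6 × (1/2)^(217/57.31) = 25.6 × (1/2)^3.7864 ≈ 1.8553 mCi.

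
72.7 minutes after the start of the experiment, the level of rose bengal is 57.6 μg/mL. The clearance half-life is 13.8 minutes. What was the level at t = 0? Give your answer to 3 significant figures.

2220 μg/mL

Number of half-lives elapsed: n = 72.7/13.8 ≈ 5.2681.
A₀ = A × 2^n = 57.6 × 2^5.2681 = 57.6 × 38.535 ≈ 2219.6 μg/mL.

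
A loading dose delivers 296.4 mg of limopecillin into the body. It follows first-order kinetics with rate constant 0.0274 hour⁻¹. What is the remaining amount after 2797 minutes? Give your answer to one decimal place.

t½ = ln 2 / k = 0.69315 / 0.0274 ≈ 25.297 hours.
Convert the elapsed time: 2797 minutes = 46.6167 hours.
Number of half-lives: n = 46.6167/25.297 ≈ 1.8427.
Remaining = 296.4 × (1/2)^1.8427 = 296.4 × 0.27879 ≈ 82.633 mg.

82.6 mg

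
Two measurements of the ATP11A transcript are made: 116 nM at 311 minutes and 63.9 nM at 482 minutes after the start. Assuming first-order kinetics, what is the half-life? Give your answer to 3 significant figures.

Over Δt = 482 − 311 = 171 minutes, the level fell by a factor of 116/63.9 ≈ 1.8153.
n = log₂(1.8153) ≈ 0.86024 half-lives, so t½ = 171/0.86024 ≈ 198.78 minutes.

199 minutes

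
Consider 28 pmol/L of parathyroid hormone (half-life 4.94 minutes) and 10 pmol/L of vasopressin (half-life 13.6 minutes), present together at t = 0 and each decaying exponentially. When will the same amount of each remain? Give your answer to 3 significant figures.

11.5 minutes

Set 28·(1/2)^(t/4.94) = 10·(1/2)^(t/13.6).
Taking log₂: log₂(28/10) = t·(1/4.94 − 1/13.6).
log₂(2.8) = 1.4854; 1/4.94 − 1/13.6 = 0.1289.
t = 1.4854 / 0.1289 ≈ 11.524 minutes.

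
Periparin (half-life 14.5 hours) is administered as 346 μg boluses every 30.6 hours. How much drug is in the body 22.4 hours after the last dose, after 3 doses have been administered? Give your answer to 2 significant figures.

150 μg

The 3 doses were given 83.6, 53, 22.4 hours ago.
Total = 346·(1/2)^(83.6/14.5) + 346·(1/2)^(53/14.5) + 346·(1/2)^(22.4/14.5)
      = 6.3604 + 27.464 + 118.59 ≈ 152.41 μg.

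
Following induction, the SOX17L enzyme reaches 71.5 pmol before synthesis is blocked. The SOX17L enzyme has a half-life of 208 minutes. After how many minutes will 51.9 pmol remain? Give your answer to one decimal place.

96.1 minutes

Fraction remaining = 51.9/71.5 ≈ 0.72587.
n = log₂(71.5/51.9) = ln(1.3776)/ln 2 ≈ 0.46221 half-lives.
t = n × t½ = 0.46221 × 208 ≈ 96.139 minutes.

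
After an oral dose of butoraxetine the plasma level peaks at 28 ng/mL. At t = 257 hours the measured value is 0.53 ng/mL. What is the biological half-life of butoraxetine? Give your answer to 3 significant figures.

44.9 hours

A/A₀ = 0.53/28 ≈ 0.018929.
n = log₂(52.83) ≈ 5.7233 half-lives elapsed in 257 hours.
t½ = 257/5.7233 ≈ 44.904 hours.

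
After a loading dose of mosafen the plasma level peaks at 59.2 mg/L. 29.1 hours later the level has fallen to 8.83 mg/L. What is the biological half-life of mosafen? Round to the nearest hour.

11 hours

A/A₀ = 8.83/59.2 ≈ 0.14916.
n = log₂(6.7044) ≈ 2.7451 half-lives elapsed in 29.1 hours.
t½ = 29.1/2.7451 ≈ 10.601 hours.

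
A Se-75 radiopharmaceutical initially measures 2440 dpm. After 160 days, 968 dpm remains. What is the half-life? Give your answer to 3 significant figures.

120 days

A/A₀ = 968/2440 ≈ 0.39672.
n = log₂(2.5207) ≈ 1.3338 half-lives elapsed in 160 days.
t½ = 160/1.3338 ≈ 119.96 days.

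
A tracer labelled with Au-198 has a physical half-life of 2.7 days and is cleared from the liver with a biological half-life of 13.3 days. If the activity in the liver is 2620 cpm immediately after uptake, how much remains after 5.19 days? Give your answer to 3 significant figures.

527 cpm

1/t_eff = 1/t_phys + 1/t_biol = 1/2.7 + 1/13.3 = 0.44556 per day.
t_eff = 2.7 × 13.3 / (2.7 + 13.3) ≈ 2.2444 days.
Remaining = 2620 × (1/2)^(5.19/2.2444) = 2620 × (1/2)^2.3124 ≈ 527.45 cpm.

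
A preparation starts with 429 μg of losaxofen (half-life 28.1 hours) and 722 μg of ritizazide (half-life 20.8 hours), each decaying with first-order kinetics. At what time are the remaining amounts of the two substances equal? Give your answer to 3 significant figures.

60.1 hours

Set 429·(1/2)^(t/28.1) = 722·(1/2)^(t/20.8).
Taking log₂: log₂(429/722) = t·(1/28.1 − 1/20.8).
log₂(0.59418) = -0.75102; 1/28.1 − 1/20.8 = -0.01249.
t = -0.75102 / -0.01249 ≈ 60.131 hours.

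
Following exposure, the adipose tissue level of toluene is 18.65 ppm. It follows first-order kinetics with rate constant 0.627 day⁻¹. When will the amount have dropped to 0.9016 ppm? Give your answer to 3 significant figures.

4.83 days

t½ = ln 2 / λ = 0.69315 / 0.627 ≈ 1.1055 days.
Fraction remaining = 0.9016/18.65 ≈ 0.048343.
n = log₂(18.65/0.9016) = ln(20.685)/ln 2 ≈ 4.3705 half-lives.
t = n × t½ = 4.3705 × 1.1055 ≈ 4.8316 days.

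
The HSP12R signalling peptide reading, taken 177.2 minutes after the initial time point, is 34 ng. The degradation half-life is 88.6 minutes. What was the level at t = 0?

136 ng

Number of half-lives elapsed: n = 177.2/88.6 ≈ 2.
A₀ = A × 2^n = 34 × 2^2 = 34 × 4 ≈ 136 ng.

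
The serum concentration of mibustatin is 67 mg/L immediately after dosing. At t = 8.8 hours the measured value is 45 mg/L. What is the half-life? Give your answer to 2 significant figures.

15 hours

A/A₀ = 45/67 ≈ 0.67164.
n = log₂(1.4889) ≈ 0.57424 half-lives elapsed in 8.8 hours.
t½ = 8.8/0.57424 ≈ 15.325 hours.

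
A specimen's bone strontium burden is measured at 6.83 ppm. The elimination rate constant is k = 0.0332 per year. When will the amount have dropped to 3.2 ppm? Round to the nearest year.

t½ = ln 2 / k = 0.69315 / 0.0332 ≈ 20.878 years.
Fraction remaining = 3.2/6.83 ≈ 0.46852.
n = log₂(6.83/3.2) = ln(2.1344)/ln 2 ≈ 1.0938 half-lives.
t = n × t½ = 1.0938 × 20.878 ≈ 22.837 years.

23 years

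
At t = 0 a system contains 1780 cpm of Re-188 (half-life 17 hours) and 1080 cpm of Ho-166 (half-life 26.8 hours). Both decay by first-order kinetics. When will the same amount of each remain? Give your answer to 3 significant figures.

Set 1780·(1/2)^(t/17) = 1080·(1/2)^(t/26.8).
Taking log₂: log₂(1780/1080) = t·(1/17 − 1/26.8).
log₂(1.6481) = 0.72085; 1/17 − 1/26.8 = 0.02151.
t = 0.72085 / 0.02151 ≈ 33.512 hours.

33.5 hours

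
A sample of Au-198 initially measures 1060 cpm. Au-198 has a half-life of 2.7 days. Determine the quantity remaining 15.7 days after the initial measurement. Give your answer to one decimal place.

Number of half-lives: n = 15.7/2.7 ≈ 5.8148.
Remaining = 1060 × (1/2)^5.8148 = 1060 × 0.017765 ≈ 18.831 cpm.

18.8 cpm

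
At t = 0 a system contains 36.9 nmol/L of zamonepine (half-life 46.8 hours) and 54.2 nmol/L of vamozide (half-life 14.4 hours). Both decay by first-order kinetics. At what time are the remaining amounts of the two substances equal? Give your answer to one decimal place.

Set 36.9·(1/2)^(t/46.8) = 54.2·(1/2)^(t/14.4).
Taking log₂: log₂(36.9/54.2) = t·(1/46.8 − 1/14.4).
log₂(0.68081) = -0.55467; 1/46.8 − 1/14.4 = -0.048077.
t = -0.55467 / -0.048077 ≈ 11.537 hours.

11.5 hours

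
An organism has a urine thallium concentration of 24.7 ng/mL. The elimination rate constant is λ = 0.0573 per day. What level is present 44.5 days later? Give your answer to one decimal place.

t½ = ln 2 / λ = 0.69315 / 0.0573 ≈ 12.097 days.
Number of half-lives: n = 44.5/12.097 ≈ 3.6787.
Remaining = 24.7 × (1/2)^3.6787 = 24.7 × 0.078093 ≈ 1.9289 ng/mL.

1.9 ng/mL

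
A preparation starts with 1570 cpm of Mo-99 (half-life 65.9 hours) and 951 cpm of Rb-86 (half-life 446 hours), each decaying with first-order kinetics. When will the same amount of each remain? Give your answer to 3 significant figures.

55.9 hours

Set 1570·(1/2)^(t/65.9) = 951·(1/2)^(t/446).
Taking log₂: log₂(1570/951) = t·(1/65.9 − 1/446).
log₂(1.6509) = 0.72325; 1/65.9 − 1/446 = 0.012932.
t = 0.72325 / 0.012932 ≈ 55.925 hours.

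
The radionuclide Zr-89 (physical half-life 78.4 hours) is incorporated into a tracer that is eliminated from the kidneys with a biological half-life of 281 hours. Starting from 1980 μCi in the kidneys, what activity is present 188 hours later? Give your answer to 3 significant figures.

236 μCi

1/t_eff = 1/t_phys + 1/t_biol = 1/78.4 + 1/281 = 0.016314 per hour.
t_eff = 78.4 × 281 / (78.4 + 281) ≈ 61.298 hours.
Remaining = 1980 × (1/2)^(188/61.298) = 1980 × (1/2)^3.067 ≈ 236.27 μCi.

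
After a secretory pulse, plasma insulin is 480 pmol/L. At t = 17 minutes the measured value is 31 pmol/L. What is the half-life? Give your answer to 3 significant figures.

A/A₀ = 31/480 ≈ 0.064583.
n = log₂(15.484) ≈ 3.9527 half-lives elapsed in 17 minutes.
t½ = 17/3.9527 ≈ 4.3009 minutes.

4.30 minutes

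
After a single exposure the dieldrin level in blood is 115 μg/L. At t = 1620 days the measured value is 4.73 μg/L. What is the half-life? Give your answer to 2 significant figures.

A/A₀ = 4.73/115 ≈ 0.04113.
n = log₂(24.313) ≈ 4.6036 half-lives elapsed in 1620 days.
t½ = 1620/4.6036 ≈ 351.89 days.

350 days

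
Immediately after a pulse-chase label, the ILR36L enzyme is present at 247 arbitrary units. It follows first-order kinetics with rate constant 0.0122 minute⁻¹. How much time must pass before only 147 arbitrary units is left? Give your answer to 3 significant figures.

42.5 minutes

t½ = ln 2 / k = 0.69315 / 0.0122 ≈ 56.815 minutes.
Fraction remaining = 147/247 ≈ 0.59514.
n = log₂(247/147) = ln(1.6803)/ln 2 ≈ 0.74869 half-lives.
t = n × t½ = 0.74869 × 56.815 ≈ 42.537 minutes.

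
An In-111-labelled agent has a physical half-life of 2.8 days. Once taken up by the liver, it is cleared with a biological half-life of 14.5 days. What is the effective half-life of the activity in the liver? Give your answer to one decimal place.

1/t_eff = 1/t_phys + 1/t_biol = 1/2.8 + 1/14.5 = 0.42611 per day.
t_eff = 2.8 × 14.5 / (2.8 + 14.5) ≈ 2.3468 days.

2.3 days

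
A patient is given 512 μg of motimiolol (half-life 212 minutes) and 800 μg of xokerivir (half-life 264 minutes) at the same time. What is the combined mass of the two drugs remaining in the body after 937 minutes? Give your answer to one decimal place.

92.3 μg

motimiolol: 512 × (1/2)^(937/212) = 512 × (1/2)^4.4198 ≈ 23.921 μg.
xokerivir: 800 × (1/2)^(937/264) = 800 × (1/2)^3.5492 ≈ 68.338 μg.
Total = 23.921 + 68.338 ≈ 92.259 μg.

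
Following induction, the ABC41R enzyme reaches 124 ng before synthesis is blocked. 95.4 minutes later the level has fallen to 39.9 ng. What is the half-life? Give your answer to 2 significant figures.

58 minutes

A/A₀ = 39.9/124 ≈ 0.32177.
n = log₂(3.1078) ≈ 1.6359 half-lives elapsed in 95.4 minutes.
t½ = 95.4/1.6359 ≈ 58.317 minutes.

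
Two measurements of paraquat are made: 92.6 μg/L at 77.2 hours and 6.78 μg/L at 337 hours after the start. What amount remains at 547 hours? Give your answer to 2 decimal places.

Over Δt = 337 − 77.2 = 259.8 hours, the level fell by a factor of 92.6/6.78 ≈ 13.658.
n = log₂(13.658) ≈ 3.7717 half-lives, so t½ = 259.8/3.7717 ≈ 68.882 hours.
From t = 337 to t = 547: 6.78 × (1/2)^((547−337)/68.882) ≈ 0.81938 μg/L.

0.82 μg/L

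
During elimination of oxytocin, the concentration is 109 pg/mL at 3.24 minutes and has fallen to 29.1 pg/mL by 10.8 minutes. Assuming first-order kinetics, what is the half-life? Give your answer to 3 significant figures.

3.97 minutes

Over Δt = 10.8 − 3.24 = 7.56 minutes, the level fell by a factor of 109/29.1 ≈ 3.7457.
n = log₂(3.7457) ≈ 1.9052 half-lives, so t½ = 7.56/1.9052 ≈ 3.968 minutes.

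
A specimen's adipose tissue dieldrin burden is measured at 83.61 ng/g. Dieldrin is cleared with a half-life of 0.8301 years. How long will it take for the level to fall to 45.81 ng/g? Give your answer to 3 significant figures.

Fraction remaining = 45.81/83.61 ≈ 0.5479.
n = log₂(83.61/45.81) = ln(1.8251)/ln 2 ≈ 0.86801 half-lives.
t = n × t½ = 0.86801 × 0.8301 ≈ 0.72054 years.

0.721 years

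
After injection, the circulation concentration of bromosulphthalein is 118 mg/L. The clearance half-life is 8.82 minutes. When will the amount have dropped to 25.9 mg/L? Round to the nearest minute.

19 minutes

Fraction remaining = 25.9/118 ≈ 0.21949.
n = log₂(118/25.9) = ln(4.556)/ln 2 ≈ 2.1878 half-lives.
t = n × t½ = 2.1878 × 8.82 ≈ 19.296 minutes.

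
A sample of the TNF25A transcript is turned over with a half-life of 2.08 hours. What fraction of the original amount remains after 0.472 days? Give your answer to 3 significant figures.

0.472 days = 11.328 hours.
n = 11.328/2.08 ≈ 5.4462 half-lives.
Fraction remaining = (1/2)^5.4462 ≈ 0.022937.

0.0229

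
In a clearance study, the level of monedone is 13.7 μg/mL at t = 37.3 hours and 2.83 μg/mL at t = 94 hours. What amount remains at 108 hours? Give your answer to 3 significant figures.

1.92 μg/mL

Over Δt = 94 − 37.3 = 56.7 hours, the level fell by a factor of 13.7/2.83 ≈ 4.841.
n = log₂(4.841) ≈ 2.2753 half-lives, so t½ = 56.7/2.2753 ≈ 24.92 hours.
From t = 94 to t = 108: 2.83 × (1/2)^((108−94)/24.92) ≈ 1.9172 μg/mL.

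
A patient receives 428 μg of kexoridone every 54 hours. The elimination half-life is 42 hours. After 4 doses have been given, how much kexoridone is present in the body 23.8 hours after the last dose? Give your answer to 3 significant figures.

476 μg

The 4 doses were given 185.8, 131.8, 77.8, 23.8 hours ago.
Total = 428·(1/2)^(185.8/42) + 428·(1/2)^(131.8/42) + 428·(1/2)^(77.8/42) + 428·(1/2)^(23.8/42)
      = 19.941 + 48.616 + 118.53 + 288.97 ≈ 476.06 μg.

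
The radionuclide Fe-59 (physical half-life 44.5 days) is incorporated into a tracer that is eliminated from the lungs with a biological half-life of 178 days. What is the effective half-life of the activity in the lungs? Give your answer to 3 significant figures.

1/t_eff = 1/t_phys + 1/t_biol = 1/44.5 + 1/178 = 0.02809 per day.
t_eff = 44.5 × 178 / (44.5 + 178) ≈ 35.6 days.

35.6 days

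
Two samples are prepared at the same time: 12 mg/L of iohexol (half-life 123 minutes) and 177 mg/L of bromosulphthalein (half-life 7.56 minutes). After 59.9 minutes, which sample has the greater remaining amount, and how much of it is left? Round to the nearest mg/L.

iohexol, 9 mg/L

iohexol: 12 × (1/2)^0.48699 ≈ 8.5621 mg/L.
bromosulphthalein: 177 × (1/2)^7.9233 ≈ 0.72917 mg/L.
Iohexol has more remaining, at ≈ 8.5621 mg/L.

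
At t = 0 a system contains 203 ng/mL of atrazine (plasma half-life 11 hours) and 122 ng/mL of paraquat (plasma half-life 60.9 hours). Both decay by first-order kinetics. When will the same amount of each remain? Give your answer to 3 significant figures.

Set 203·(1/2)^(t/11) = 122·(1/2)^(t/60.9).
Taking log₂: log₂(203/122) = t·(1/11 − 1/60.9).
log₂(1.6639) = 0.7346; 1/11 − 1/60.9 = 0.074489.
t = 0.7346 / 0.074489 ≈ 9.8619 hours.

9.86 hours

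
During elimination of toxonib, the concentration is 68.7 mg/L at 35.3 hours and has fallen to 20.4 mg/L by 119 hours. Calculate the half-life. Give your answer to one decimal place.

47.8 hours

Over Δt = 119 − 35.3 = 83.7 hours, the level fell by a factor of 68.7/20.4 ≈ 3.3676.
n = log₂(3.3676) ≈ 1.7517 half-lives, so t½ = 83.7/1.7517 ≈ 47.781 hours.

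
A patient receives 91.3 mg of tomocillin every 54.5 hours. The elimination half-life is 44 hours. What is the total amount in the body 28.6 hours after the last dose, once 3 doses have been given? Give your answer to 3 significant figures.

93.3 mg

The 3 doses were given 137.6, 83.1, 28.6 hours ago.
Total = 91.3·(1/2)^(137.6/44) + 91.3·(1/2)^(83.1/44) + 91.3·(1/2)^(28.6/44)
      = 10.449 + 24.657 + 58.184 ≈ 93.289 mg.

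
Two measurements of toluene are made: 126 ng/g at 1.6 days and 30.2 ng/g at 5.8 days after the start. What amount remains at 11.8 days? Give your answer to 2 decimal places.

Over Δt = 5.8 − 1.6 = 4.2 days, the level fell by a factor of 126/30.2 ≈ 4.1722.
n = log₂(4.1722) ≈ 2.0608 half-lives, so t½ = 4.2/2.0608 ≈ 2.038 days.
From t = 5.8 to t = 11.8: 30.2 × (1/2)^((11.8−5.8)/2.038) ≈ 3.9244 ng/g.

3.92 ng/g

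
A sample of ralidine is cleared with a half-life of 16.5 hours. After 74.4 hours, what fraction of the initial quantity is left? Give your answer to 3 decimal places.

n = 74.4/16.5 ≈ 4.5091 half-lives.
Fraction remaining = (1/2)^4.5091 ≈ 0.043917.

0.044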